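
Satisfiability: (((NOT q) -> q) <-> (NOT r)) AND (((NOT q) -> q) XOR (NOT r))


Check all 4 assignments over {q, r}:
q | r | φ
---------
F | F | F
T | F | F
F | T | F
T | T | F
No assignment makes the formula true.

Unsatisfiable.


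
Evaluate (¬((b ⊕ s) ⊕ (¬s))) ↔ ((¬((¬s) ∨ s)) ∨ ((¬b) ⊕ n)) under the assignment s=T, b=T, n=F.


Substitute s=T, b=T, n=F:
… (earlier sub-steps elided)
¬s = F
(b ⊕ s) ⊕ (¬s) = F ⊕ F = F
¬((b ⊕ s) ⊕ (¬s)) = T
¬s = F
(¬s) ∨ s = F ∨ T = T
¬((¬s) ∨ s) = F
¬b = F
(¬b) ⊕ n = F ⊕ F = F
(¬((¬s) ∨ s)) ∨ ((¬b) ⊕ n) = F ∨ F = F
(¬((b ⊕ s) ⊕ (¬s))) ↔ ((¬((¬s) ∨ s)) ∨ ((¬b) ⊕ n)) = T ↔ F = F

F


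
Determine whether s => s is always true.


Build the truth table over {s}:
s | φ
-----
False | True
True | True
Every row evaluates to true.

Yes, it is a tautology.


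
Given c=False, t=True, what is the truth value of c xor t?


Exclusive or is true when exactly one operand is true.
Substitute: c=False, t=True.
False xor True evaluates to True.

True


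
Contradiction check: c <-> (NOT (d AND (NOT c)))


Truth table over {c, d}:
c | d | φ
---------
F | F | F
T | F | T
F | T | T
T | T | T
Satisfying assignment at row 2: c=T, d=F gives T.

No, it is not a contradiction.


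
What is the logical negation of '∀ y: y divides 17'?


¬(∀ x: φ) = ∃ x: ¬φ, and ¬(∃ x: φ) = ∀ x: ¬φ.
Apply to the universal statement.

∃ y: ¬(y divides 17)


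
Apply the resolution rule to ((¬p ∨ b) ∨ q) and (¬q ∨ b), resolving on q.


The clauses contain complementary literals q and ¬q.
Resolution eliminates this pair and disjoins the remaining literals (merging duplicates).

(b ∨ ¬p)


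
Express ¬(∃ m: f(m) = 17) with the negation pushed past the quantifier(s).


¬(∀ x: φ) = ∃ x: ¬φ, and ¬(∃ x: φ) = ∀ x: ¬φ.
Apply to the existential statement.

∀ m: ¬(f(m) = 17)


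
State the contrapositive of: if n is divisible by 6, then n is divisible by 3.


The contrapositive of (P → Q) is (¬Q → ¬P); it is logically equivalent to the original.
Here P = 'n is divisible by 6' and Q = 'n is divisible by 3'.

If not (n is divisible by 3), then not (n is divisible by 6).


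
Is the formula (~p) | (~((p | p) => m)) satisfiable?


Search for a satisfying assignment over {m, p}.
Try m=False, p=False: the formula evaluates to True.
A satisfying assignment exists.

Satisfiable.


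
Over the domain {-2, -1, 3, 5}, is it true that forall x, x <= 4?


Evaluate the predicate on each element: -2:True, -1:True, 3:True, 5:False.
Counterexample x = 5 fails the predicate.

False


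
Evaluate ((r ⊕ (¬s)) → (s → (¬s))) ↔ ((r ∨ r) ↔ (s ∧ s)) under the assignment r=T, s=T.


Substitute r=T, s=T:
¬s = F
r ⊕ (¬s) = T ⊕ F = T
¬s = F
s → (¬s) = T → F = F
(r ⊕ (¬s)) → (s → (¬s)) = T → F = F
r ∨ r = T ∨ T = T
s ∧ s = T ∧ T = T
(r ∨ r) ↔ (s ∧ s) = T ↔ T = T
((r ⊕ (¬s)) → (s → (¬s))) ↔ ((r ∨ r) ↔ (s ∧ s)) = F ↔ T = F

F


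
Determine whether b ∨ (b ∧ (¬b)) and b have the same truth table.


Compare truth tables:
b | φ | ψ
---------
F | F | F
T | T | T
The columns φ and ψ agree on every row.

Yes, they are logically equivalent.


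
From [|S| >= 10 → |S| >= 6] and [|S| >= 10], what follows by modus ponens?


Modus ponens: from (P → Q) and P, infer Q.
P = '|S| >= 10' is asserted, and P → Q holds, so Q follows.

|S| >= 6.


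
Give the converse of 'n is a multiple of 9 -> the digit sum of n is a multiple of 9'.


The converse of (P → Q) is (Q → P). It is not in general equivalent to the original.
Here P = 'n is a multiple of 9' and Q = 'the digit sum of n is a multiple of 9'.

If the digit sum of n is a multiple of 9, then n is a multiple of 9.


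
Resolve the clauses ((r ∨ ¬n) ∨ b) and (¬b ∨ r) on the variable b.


The clauses contain complementary literals b and ¬b.
Resolution eliminates this pair and disjoins the remaining literals (merging duplicates).

(¬n ∨ r)


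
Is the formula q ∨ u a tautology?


Build the truth table over {q, u}:
q | u | φ
---------
F | F | F
T | F | T
F | T | T
T | T | T
Counterexample at row 1: with q=F, u=F, the formula is F.

No, it is not a tautology.


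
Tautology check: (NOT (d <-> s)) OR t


Build the truth table over {d, s, t}:
d | s | t | φ
-------------
F | F | F | F
T | F | F | T
F | T | F | T
T | T | F | F
F | F | T | T
T | F | T | T
F | T | T | T
T | T | T | T
Counterexample at row 1: with d=F, s=F, t=F, the formula is F.

No, it is not a tautology.


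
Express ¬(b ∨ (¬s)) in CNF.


Step 1: Apply De Morgan: ¬(b ∨ (¬s)) = ¬b ∧ ¬(¬s).
Step 2: Eliminate any double negations (¬¬X = X).

(¬b) ∧ s


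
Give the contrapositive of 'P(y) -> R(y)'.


The contrapositive of (P → Q) is (¬Q → ¬P); it is logically equivalent to the original.
Here P = 'P(y)' and Q = 'R(y)'.

If not (R(y)), then not (P(y)).


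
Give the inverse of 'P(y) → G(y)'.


The inverse of (P → Q) is (¬P → ¬Q). It is equivalent to the converse, not to the original.
Here P = 'P(y)' and Q = 'G(y)'.

If not (P(y)), then not (G(y)).


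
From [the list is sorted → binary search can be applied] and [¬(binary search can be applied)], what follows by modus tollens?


Modus tollens: from (P → Q) and ¬Q, infer ¬P.
Q = 'binary search can be applied' is denied; since P → Q, P must also fail.

Not (the list is sorted).


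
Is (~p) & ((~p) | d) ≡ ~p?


Compare truth tables:
d | p | φ | ψ
-------------
False | False | True | True
True | False | True | True
False | True | False | False
True | True | False | False
The columns φ and ψ agree on every row.

Yes, they are logically equivalent.


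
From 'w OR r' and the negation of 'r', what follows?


Disjunctive syllogism: from (P ∨ Q) and ¬P, infer Q.
One disjunct, 'r', is ruled out; the other must hold.

w


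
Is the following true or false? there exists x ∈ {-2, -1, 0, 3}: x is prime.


Evaluate the predicate on each element: -2:F, -1:F, 0:F, 3:T.
Witness x = 3 satisfies the predicate.

T


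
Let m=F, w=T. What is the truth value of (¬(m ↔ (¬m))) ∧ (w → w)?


Substitute m=F, w=T:
¬m = T
m ↔ (¬m) = F ↔ T = F
¬(m ↔ (¬m)) = T
w → w = T → T = T
(¬(m ↔ (¬m))) ∧ (w → w) = T ∧ T = T

T


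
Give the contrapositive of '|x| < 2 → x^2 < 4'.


The contrapositive of (P → Q) is (¬Q → ¬P); it is logically equivalent to the original.
Here P = '|x| < 2' and Q = 'x^2 < 4'.

If not (x^2 < 4), then not (|x| < 2).


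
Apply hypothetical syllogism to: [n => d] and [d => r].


Hypothetical syllogism: from (P → Q) and (Q → R), infer (P → R).
Chain the two implications through the shared middle term 'd'.

n => r


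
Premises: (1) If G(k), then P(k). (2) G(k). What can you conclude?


Modus ponens: from (P → Q) and P, infer Q.
P = 'G(k)' is asserted, and P → Q holds, so Q follows.

P(k).


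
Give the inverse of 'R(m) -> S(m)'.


The inverse of (P → Q) is (¬P → ¬Q). It is equivalent to the converse, not to the original.
Here P = 'R(m)' and Q = 'S(m)'.

If not (R(m)), then not (S(m)).


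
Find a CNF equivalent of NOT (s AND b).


Step 1: Apply De Morgan: ¬(s ∧ b) = ¬s ∨ ¬b.

(NOT s) OR (NOT b)


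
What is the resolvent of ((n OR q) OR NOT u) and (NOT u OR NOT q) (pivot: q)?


The clauses contain complementary literals q and NOTq.
Resolution eliminates this pair and disjoins the remaining literals (merging duplicates).

(NOT u OR n)


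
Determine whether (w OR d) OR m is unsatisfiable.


Truth table over {d, m, w}:
d | m | w | φ
-------------
F | F | F | F
T | F | F | T
F | T | F | T
T | T | F | T
F | F | T | T
T | F | T | T
F | T | T | T
T | T | T | T
Satisfying assignment at row 2: d=T, m=F, w=F gives T.

No, it is not a contradiction.


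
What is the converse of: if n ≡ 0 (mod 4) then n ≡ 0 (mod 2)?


The converse of (P → Q) is (Q → P). It is not in general equivalent to the original.
Here P = 'n ≡ 0 (mod 4)' and Q = 'n ≡ 0 (mod 2)'.

If n ≡ 0 (mod 2), then n ≡ 0 (mod 4).


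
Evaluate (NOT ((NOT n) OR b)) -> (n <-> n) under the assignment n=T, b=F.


Substitute n=T, b=F:
NOT n = F
(NOT n) OR b = F OR F = F
NOT ((NOT n) OR b) = T
n <-> n = T <-> T = T
(NOT ((NOT n) OR b)) -> (n <-> n) = T -> T = T

T


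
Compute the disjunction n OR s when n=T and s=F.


Disjunction is false only when both operands are false.
Substitute: n=T, s=F.
T OR F evaluates to T.

T


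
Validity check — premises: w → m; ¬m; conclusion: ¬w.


This matches the form of modus tollens: the conclusion follows in every model of the premises.

Valid.


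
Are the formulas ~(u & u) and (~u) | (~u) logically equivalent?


Compare truth tables:
u | φ | ψ
---------
False | True | True
True | False | False
The columns φ and ψ agree on every row.

Yes, they are logically equivalent.


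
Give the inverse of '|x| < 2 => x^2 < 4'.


The inverse of (P → Q) is (¬P → ¬Q). It is equivalent to the converse, not to the original.
Here P = '|x| < 2' and Q = 'x^2 < 4'.

If not (|x| < 2), then not (x^2 < 4).


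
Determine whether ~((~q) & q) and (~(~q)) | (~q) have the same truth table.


Compare truth tables:
q | φ | ψ
---------
False | True | True
True | True | True
The columns φ and ψ agree on every row.

Yes, they are logically equivalent.


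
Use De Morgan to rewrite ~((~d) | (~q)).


De Morgan: the negation of a disjunction is the conjunction of the negations.
Distribute ~ across |, flipping it to &, and negate each literal.

d & q


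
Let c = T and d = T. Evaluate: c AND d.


Conjunction is true only when both operands are true.
Substitute: c=T, d=T.
T AND T evaluates to T.

T


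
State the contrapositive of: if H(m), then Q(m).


The contrapositive of (P → Q) is (¬Q → ¬P); it is logically equivalent to the original.
Here P = 'H(m)' and Q = 'Q(m)'.

If not (Q(m)), then not (H(m)).


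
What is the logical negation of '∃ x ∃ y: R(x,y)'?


Negation flips each quantifier (∀↔∃) and negates the inner predicate.
¬(∃ x ∃ y: φ) = ∀ x ∀ y: ¬φ.

∀ x ∀ y: ¬(R(x,y))


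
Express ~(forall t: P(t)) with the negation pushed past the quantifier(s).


¬(forall x: φ) = exists x: ¬φ, and ¬(exists x: φ) = forall x: ¬φ.
Apply to the universal statement.

exists t: ~(P(t))


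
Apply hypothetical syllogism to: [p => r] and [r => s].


Hypothetical syllogism: from (P → Q) and (Q → R), infer (P → R).
Chain the two implications through the shared middle term 'r'.

p => s


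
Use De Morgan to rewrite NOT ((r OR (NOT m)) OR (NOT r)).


De Morgan: the negation of a disjunction is the conjunction of the negations.
Distribute NOT across OR, flipping it to AND, and negate each literal.

((NOT r) AND m) AND r


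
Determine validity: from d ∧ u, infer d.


This matches the form of conjunction elimination: the conclusion follows in every model of the premises.

Valid.


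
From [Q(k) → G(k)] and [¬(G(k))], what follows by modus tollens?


Modus tollens: from (P → Q) and ¬Q, infer ¬P.
Q = 'G(k)' is denied; since P → Q, P must also fail.

Not (Q(k)).


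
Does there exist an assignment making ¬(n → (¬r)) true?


Search for a satisfying assignment over {n, r}.
Try n=T, r=T: the formula evaluates to T.
A satisfying assignment exists.

Satisfiable.


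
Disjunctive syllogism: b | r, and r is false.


Disjunctive syllogism: from (P ∨ Q) and ¬P, infer Q.
One disjunct, 'r', is ruled out; the other must hold.

b


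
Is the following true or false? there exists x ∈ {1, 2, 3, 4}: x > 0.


Evaluate the predicate on each element: 1:T, 2:T, 3:T, 4:T.
Witness x = 1 satisfies the predicate.

T


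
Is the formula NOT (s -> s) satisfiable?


Check all 2 assignments over {s}:
s | φ
-----
F | F
T | F
No assignment makes the formula true.

Unsatisfiable.


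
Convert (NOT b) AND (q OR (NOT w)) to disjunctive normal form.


Step 1: Distribute ∧ over ∨: (¬b) ∧ (q ∨ (¬w)) = ((¬b) ∧ q) ∨ ((¬b) ∧ (¬w)).

((NOT b) AND q) OR ((NOT b) AND (NOT w))


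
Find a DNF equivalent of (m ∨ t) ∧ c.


Step 1: Distribute ∧ over ∨: (m ∨ t) ∧ c = (m ∧ c) ∨ (t ∧ c).

(m ∧ c) ∨ (t ∧ c)


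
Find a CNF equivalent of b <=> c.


Step 1: Rewrite b ↔ c as (b → c) ∧ (c → b).
Step 2: Rewrite each implication as a disjunction.

((~b) | c) & ((~c) | b)


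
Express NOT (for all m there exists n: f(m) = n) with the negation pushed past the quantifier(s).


Negation flips each quantifier (∀↔∃) and negates the inner predicate.
¬(for all m there exists n: φ) = there exists m for all n: ¬φ.

there exists m for all n: NOT(f(m) = n)


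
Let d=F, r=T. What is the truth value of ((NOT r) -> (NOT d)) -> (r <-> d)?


Substitute d=F, r=T:
NOT r = F
NOT d = T
(NOT r) -> (NOT d) = F -> T = T
r <-> d = T <-> F = F
((NOT r) -> (NOT d)) -> (r <-> d) = T -> F = F

F


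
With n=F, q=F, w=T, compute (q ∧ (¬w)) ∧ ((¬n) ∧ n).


Substitute n=F, q=F, w=T:
¬w = F
q ∧ (¬w) = F ∧ F = F
¬n = T
(¬n) ∧ n = T ∧ F = F
(q ∧ (¬w)) ∧ ((¬n) ∧ n) = F ∧ F = F

F


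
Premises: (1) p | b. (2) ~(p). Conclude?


Disjunctive syllogism: from (P ∨ Q) and ¬P, infer Q.
One disjunct, 'p', is ruled out; the other must hold.

b


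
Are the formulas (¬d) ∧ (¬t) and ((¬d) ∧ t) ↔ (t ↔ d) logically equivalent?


Compare truth tables:
d | t | φ | ψ
-------------
F | F | T | F
T | F | F | T
F | T | F | F
T | T | F | F
They differ at row 1 (d=F, t=F): φ=T but ψ=F.

No, they are not logically equivalent.


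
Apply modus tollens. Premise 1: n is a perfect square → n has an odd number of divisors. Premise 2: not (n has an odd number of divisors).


Modus tollens: from (P → Q) and ¬Q, infer ¬P.
Q = 'n has an odd number of divisors' is denied; since P → Q, P must also fail.

Not (n is a perfect square).


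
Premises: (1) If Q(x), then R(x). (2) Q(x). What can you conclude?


Modus ponens: from (P → Q) and P, infer Q.
P = 'Q(x)' is asserted, and P → Q holds, so Q follows.

R(x).


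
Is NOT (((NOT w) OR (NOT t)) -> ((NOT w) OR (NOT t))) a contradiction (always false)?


Truth table over {t, w}:
t | w | φ
---------
F | F | F
T | F | F
F | T | F
T | T | F
Every row is false.

Yes, it is a contradiction.


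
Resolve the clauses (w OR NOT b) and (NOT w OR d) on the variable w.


The clauses contain complementary literals w and NOTw.
Resolution eliminates this pair and disjoins the remaining literals (merging duplicates).

(NOT b OR d)


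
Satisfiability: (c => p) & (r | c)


Search for a satisfying assignment over {c, p, r}.
Try c=True, p=True, r=False: the formula evaluates to True.
A satisfying assignment exists.

Satisfiable.


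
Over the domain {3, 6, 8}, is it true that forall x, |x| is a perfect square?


Evaluate the predicate on each element: 3:False, 6:False, 8:False.
Counterexample x = 3 fails the predicate.

False


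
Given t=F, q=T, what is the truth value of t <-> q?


Biconditional is true when both operands have the same truth value.
Substitute: t=F, q=T.
F <-> T evaluates to F.

F


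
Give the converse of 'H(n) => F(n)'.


The converse of (P → Q) is (Q → P). It is not in general equivalent to the original.
Here P = 'H(n)' and Q = 'F(n)'.

If F(n), then H(n).


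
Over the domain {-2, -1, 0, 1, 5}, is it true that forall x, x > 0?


Evaluate the predicate on each element: -2:False, -1:False, 0:False, 1:True, 5:True.
Counterexample x = -2 fails the predicate.

False


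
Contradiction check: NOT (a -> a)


Truth table over {a}:
a | φ
-----
F | F
T | F
Every row is false.

Yes, it is a contradiction.


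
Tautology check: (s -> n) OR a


Build the truth table over {a, n, s}:
a | n | s | φ
-------------
F | F | F | T
T | F | F | T
F | T | F | T
T | T | F | T
F | F | T | F
T | F | T | T
F | T | T | T
T | T | T | T
Counterexample at row 5: with a=F, n=F, s=T, the formula is F.

No, it is not a tautology.


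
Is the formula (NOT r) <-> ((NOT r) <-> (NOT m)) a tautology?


Build the truth table over {m, r}:
m | r | φ
---------
F | F | T
T | F | F
F | T | T
T | T | F
Counterexample at row 2: with m=T, r=F, the formula is F.

No, it is not a tautology.


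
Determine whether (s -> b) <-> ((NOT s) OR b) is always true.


Build the truth table over {b, s}:
b | s | φ
---------
F | F | T
T | F | T
F | T | T
T | T | T
Every row evaluates to true.

Yes, it is a tautology.


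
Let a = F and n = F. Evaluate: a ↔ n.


Biconditional is true when both operands have the same truth value.
Substitute: a=F, n=F.
F ↔ F evaluates to T.

T


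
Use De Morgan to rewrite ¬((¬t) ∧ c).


De Morgan: the negation of a conjunction is the disjunction of the negations.
Distribute ¬ across ∧, flipping it to ∨, and negate each literal.

t ∨ (¬c)


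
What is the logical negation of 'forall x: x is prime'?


¬(forall x: φ) = exists x: ¬φ, and ¬(exists x: φ) = forall x: ¬φ.
Apply to the universal statement.

exists x: ~(x is prime)


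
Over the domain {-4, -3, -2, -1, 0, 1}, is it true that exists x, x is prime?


Evaluate the predicate on each element: -4:False, -3:False, -2:False, -1:False, 0:False, 1:False.
No element satisfies the predicate.

False


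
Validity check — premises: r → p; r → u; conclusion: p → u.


This is (no valid rule). There exist truth assignments where the premises are all true but the conclusion is false.

Invalid.


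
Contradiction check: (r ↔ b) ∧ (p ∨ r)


Truth table over {b, p, r}:
b | p | r | φ
-------------
F | F | F | F
T | F | F | F
F | T | F | T
T | T | F | F
F | F | T | F
T | F | T | T
F | T | T | F
T | T | T | T
Satisfying assignment at row 3: b=F, p=T, r=F gives T.

No, it is not a contradiction.


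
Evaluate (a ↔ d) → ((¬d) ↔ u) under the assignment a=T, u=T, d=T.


Substitute a=T, u=T, d=T:
a ↔ d = T ↔ T = T
¬d = F
(¬d) ↔ u = F ↔ T = F
(a ↔ d) → ((¬d) ↔ u) = T → F = F

F


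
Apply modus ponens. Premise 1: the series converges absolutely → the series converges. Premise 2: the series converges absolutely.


Modus ponens: from (P → Q) and P, infer Q.
P = 'the series converges absolutely' is asserted, and P → Q holds, so Q follows.

the series converges.


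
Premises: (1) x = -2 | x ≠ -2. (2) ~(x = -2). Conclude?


Disjunctive syllogism: from (P ∨ Q) and ¬P, infer Q.
One disjunct, 'x = -2', is ruled out; the other must hold.

x ≠ -2


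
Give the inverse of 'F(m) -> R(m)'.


The inverse of (P → Q) is (¬P → ¬Q). It is equivalent to the converse, not to the original.
Here P = 'F(m)' and Q = 'R(m)'.

If not (F(m)), then not (R(m)).


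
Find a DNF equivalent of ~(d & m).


Step 1: Apply De Morgan: ¬(d ∧ m) = ¬d ∨ ¬m.

(~d) | (~m)


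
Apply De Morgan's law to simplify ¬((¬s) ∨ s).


De Morgan: the negation of a disjunction is the conjunction of the negations.
Distribute ¬ across ∨, flipping it to ∧, and negate each literal.

s ∧ (¬s)


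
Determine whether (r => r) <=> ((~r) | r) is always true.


Build the truth table over {r}:
r | φ
-----
False | True
True | True
Every row evaluates to true.

Yes, it is a tautology.


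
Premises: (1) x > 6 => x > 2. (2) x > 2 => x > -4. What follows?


Hypothetical syllogism: from (P → Q) and (Q → R), infer (P → R).
Chain the two implications through the shared middle term 'x > 2'.

x > 6 => x > -4


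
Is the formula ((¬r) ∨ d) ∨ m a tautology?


Build the truth table over {d, m, r}:
d | m | r | φ
-------------
F | F | F | T
T | F | F | T
F | T | F | T
T | T | F | T
F | F | T | F
T | F | T | T
F | T | T | T
T | T | T | T
Counterexample at row 5: with d=F, m=F, r=T, the formula is F.

No, it is not a tautology.


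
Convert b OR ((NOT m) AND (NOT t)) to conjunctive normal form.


Step 1: Distribute ∨ over ∧: b ∨ ((¬m) ∧ (¬t)) = (b ∨ (¬m)) ∧ (b ∨ (¬t)).

(b OR (NOT m)) AND (b OR (NOT t))


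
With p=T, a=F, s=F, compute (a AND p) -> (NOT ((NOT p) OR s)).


Substitute p=T, a=F, s=F:
a AND p = F AND T = F
NOT p = F
(NOT p) OR s = F OR F = F
NOT ((NOT p) OR s) = T
(a AND p) -> (NOT ((NOT p) OR s)) = F -> T = T

T


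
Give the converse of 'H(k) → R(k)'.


The converse of (P → Q) is (Q → P). It is not in general equivalent to the original.
Here P = 'H(k)' and Q = 'R(k)'.

If R(k), then H(k).


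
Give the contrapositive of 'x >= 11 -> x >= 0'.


The contrapositive of (P → Q) is (¬Q → ¬P); it is logically equivalent to the original.
Here P = 'x >= 11' and Q = 'x >= 0'.

If not (x >= 0), then not (x >= 11).


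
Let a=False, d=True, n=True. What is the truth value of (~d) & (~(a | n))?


Substitute a=False, d=True, n=True:
~d = False
a | n = False | True = True
~(a | n) = False
(~d) & (~(a | n)) = False & False = False

False


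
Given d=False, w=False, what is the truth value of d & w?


Conjunction is true only when both operands are true.
Substitute: d=False, w=False.
False & False evaluates to False.

False


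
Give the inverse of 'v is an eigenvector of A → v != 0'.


The inverse of (P → Q) is (¬P → ¬Q). It is equivalent to the converse, not to the original.
Here P = 'v is an eigenvector of A' and Q = 'v != 0'.

If not (v is an eigenvector of A), then not (v != 0).


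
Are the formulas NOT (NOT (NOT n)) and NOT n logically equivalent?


Compare truth tables:
n | φ | ψ
---------
F | T | T
T | F | F
The columns φ and ψ agree on every row.

Yes, they are logically equivalent.


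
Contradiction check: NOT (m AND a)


Truth table over {a, m}:
a | m | φ
---------
F | F | T
T | F | T
F | T | T
T | T | F
Satisfying assignment at row 1: a=F, m=F gives T.

No, it is not a contradiction.


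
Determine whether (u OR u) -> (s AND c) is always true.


Build the truth table over {c, s, u}:
c | s | u | φ
-------------
F | F | F | T
T | F | F | T
F | T | F | T
T | T | F | T
F | F | T | F
T | F | T | F
F | T | T | F
T | T | T | T
Counterexample at row 5: with c=F, s=F, u=T, the formula is F.

No, it is not a tautology.


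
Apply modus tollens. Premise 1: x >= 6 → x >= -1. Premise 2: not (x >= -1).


Modus tollens: from (P → Q) and ¬Q, infer ¬P.
Q = 'x >= -1' is denied; since P → Q, P must also fail.

Not (x >= 6).


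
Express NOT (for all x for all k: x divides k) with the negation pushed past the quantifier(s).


Negation flips each quantifier (∀↔∃) and negates the inner predicate.
¬(for all x for all k: φ) = there exists x there exists k: ¬φ.

there exists x there exists k: NOT(x divides k)


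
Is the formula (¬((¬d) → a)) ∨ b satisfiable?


Search for a satisfying assignment over {a, b, d}.
Try a=F, b=F, d=F: the formula evaluates to T.
A satisfying assignment exists.

Satisfiable.


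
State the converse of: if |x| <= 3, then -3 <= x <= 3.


The converse of (P → Q) is (Q → P). It is not in general equivalent to the original.
Here P = '|x| <= 3' and Q = '-3 <= x <= 3'.

If -3 <= x <= 3, then |x| <= 3.


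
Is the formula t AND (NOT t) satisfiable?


Check all 2 assignments over {t}:
t | φ
-----
F | F
T | F
No assignment makes the formula true.

Unsatisfiable.


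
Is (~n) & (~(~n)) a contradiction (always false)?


Truth table over {n}:
n | φ
-----
False | False
True | False
Every row is false.

Yes, it is a contradiction.


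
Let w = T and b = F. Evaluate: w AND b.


Conjunction is true only when both operands are true.
Substitute: w=T, b=F.
T AND F evaluates to F.

F


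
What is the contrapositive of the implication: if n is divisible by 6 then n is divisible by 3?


The contrapositive of (P → Q) is (¬Q → ¬P); it is logically equivalent to the original.
Here P = 'n is divisible by 6' and Q = 'n is divisible by 3'.

If not (n is divisible by 3), then not (n is divisible by 6).


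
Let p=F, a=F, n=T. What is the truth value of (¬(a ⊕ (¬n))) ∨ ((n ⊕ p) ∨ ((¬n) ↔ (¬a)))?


Substitute p=F, a=F, n=T:
¬n = F
a ⊕ (¬n) = F ⊕ F = F
¬(a ⊕ (¬n)) = T
n ⊕ p = T ⊕ F = T
¬n = F
¬a = T
(¬n) ↔ (¬a) = F ↔ T = F
(n ⊕ p) ∨ ((¬n) ↔ (¬a)) = T ∨ F = T
(¬(a ⊕ (¬n))) ∨ ((n ⊕ p) ∨ ((¬n) ↔ (¬a))) = T ∨ T = T

T


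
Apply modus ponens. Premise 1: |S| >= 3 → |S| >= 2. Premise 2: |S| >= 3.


Modus ponens: from (P → Q) and P, infer Q.
P = '|S| >= 3' is asserted, and P → Q holds, so Q follows.

|S| >= 2.


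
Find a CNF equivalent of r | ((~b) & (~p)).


Step 1: Distribute ∨ over ∧: r ∨ ((¬b) ∧ (¬p)) = (r ∨ (¬b)) ∧ (r ∨ (¬p)).

(r | (~b)) & (r | (~p))


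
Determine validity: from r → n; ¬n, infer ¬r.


This matches the form of modus tollens: the conclusion follows in every model of the premises.

Valid.


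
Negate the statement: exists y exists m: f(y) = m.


Negation flips each quantifier (∀↔∃) and negates the inner predicate.
¬(exists y exists m: φ) = forall y forall m: ¬φ.

forall y forall m: ~(f(y) = m)


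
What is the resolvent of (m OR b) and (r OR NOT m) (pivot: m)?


The clauses contain complementary literals m and NOTm.
Resolution eliminates this pair and disjoins the remaining literals (merging duplicates).

(b OR r)


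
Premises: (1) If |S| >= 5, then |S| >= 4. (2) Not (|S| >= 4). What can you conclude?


Modus tollens: from (P → Q) and ¬Q, infer ¬P.
Q = '|S| >= 4' is denied; since P → Q, P must also fail.

Not (|S| >= 5).


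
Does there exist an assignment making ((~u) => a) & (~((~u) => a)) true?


Check all 4 assignments over {a, u}:
a | u | φ
---------
False | False | False
True | False | False
False | True | False
True | True | False
No assignment makes the formula true.

Unsatisfiable.


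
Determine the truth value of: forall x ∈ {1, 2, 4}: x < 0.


Evaluate the predicate on each element: 1:False, 2:False, 4:False.
Counterexample x = 1 fails the predicate.

False


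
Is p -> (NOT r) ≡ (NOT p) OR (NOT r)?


Compare truth tables:
p | r | φ | ψ
-------------
F | F | T | T
T | F | T | T
F | T | T | T
T | T | F | F
The columns φ and ψ agree on every row.

Yes, they are logically equivalent.


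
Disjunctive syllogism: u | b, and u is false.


Disjunctive syllogism: from (P ∨ Q) and ¬P, infer Q.
One disjunct, 'u', is ruled out; the other must hold.

b


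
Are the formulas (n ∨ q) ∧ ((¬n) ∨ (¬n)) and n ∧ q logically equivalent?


Compare truth tables:
n | q | φ | ψ
-------------
F | F | F | F
T | F | F | F
F | T | T | F
T | T | F | T
They differ at row 3 (n=F, q=T): φ=T but ψ=F.

No, they are not logically equivalent.


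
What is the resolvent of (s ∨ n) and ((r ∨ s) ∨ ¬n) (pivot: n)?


The clauses contain complementary literals n and ¬n.
Resolution eliminates this pair and disjoins the remaining literals (merging duplicates).

(s ∨ r)


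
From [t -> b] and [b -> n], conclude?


Hypothetical syllogism: from (P → Q) and (Q → R), infer (P → R).
Chain the two implications through the shared middle term 'b'.

t -> n


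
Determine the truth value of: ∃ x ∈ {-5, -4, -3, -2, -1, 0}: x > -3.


Evaluate the predicate on each element: -5:F, -4:F, -3:F, -2:T, -1:T, 0:T.
Witness x = -2 satisfies the predicate.

T


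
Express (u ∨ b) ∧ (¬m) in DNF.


Step 1: Distribute ∧ over ∨: (u ∨ b) ∧ (¬m) = (u ∧ (¬m)) ∨ (b ∧ (¬m)).

(u ∧ (¬m)) ∨ (b ∧ (¬m))


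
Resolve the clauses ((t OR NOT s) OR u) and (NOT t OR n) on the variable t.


The clauses contain complementary literals t and NOTt.
Resolution eliminates this pair and disjoins the remaining literals (merging duplicates).

((NOT s OR u) OR n)


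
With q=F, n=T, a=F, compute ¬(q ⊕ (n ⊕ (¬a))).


Substitute q=F, n=T, a=F:
¬a = T
n ⊕ (¬a) = T ⊕ T = F
q ⊕ (n ⊕ (¬a)) = F ⊕ F = F
¬(q ⊕ (n ⊕ (¬a))) = T

T


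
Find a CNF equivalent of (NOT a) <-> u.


Step 1: Rewrite (¬a) ↔ u as ((¬a) → u) ∧ (u → (¬a)).
Step 2: Rewrite each implication as a disjunction.
Step 3: Eliminate any double negations (¬¬X = X).

(a OR u) AND ((NOT u) OR (NOT a))


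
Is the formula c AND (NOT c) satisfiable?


Check all 2 assignments over {c}:
c | φ
-----
F | F
T | F
No assignment makes the formula true.

Unsatisfiable.


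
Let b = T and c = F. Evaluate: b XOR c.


Exclusive or is true when exactly one operand is true.
Substitute: b=T, c=F.
T XOR F evaluates to T.

T


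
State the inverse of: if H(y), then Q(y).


The inverse of (P → Q) is (¬P → ¬Q). It is equivalent to the converse, not to the original.
Here P = 'H(y)' and Q = 'Q(y)'.

If not (H(y)), then not (Q(y)).


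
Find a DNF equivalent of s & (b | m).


Step 1: Distribute ∧ over ∨: s ∧ (b ∨ m) = (s ∧ b) ∨ (s ∧ m).

(s & b) | (s & m)


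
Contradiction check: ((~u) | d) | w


Truth table over {d, u, w}:
d | u | w | φ
-------------
False | False | False | True
True | False | False | True
False | True | False | False
True | True | False | True
False | False | True | True
True | False | True | True
False | True | True | True
True | True | True | True
Satisfying assignment at row 1: d=False, u=False, w=False gives True.

No, it is not a contradiction.


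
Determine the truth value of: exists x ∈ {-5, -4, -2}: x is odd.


Evaluate the predicate on each element: -5:True, -4:False, -2:False.
Witness x = -5 satisfies the predicate.

True


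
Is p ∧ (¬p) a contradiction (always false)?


Truth table over {p}:
p | φ
-----
F | F
T | F
Every row is false.

Yes, it is a contradiction.


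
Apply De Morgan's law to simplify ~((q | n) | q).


De Morgan: the negation of a disjunction is the conjunction of the negations.
Distribute ~ across |, flipping it to &, and negate each literal.

((~q) & (~n)) & (~q)


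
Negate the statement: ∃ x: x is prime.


¬(∀ x: φ) = ∃ x: ¬φ, and ¬(∃ x: φ) = ∀ x: ¬φ.
Apply to the existential statement.

∀ x: ¬(x is prime)


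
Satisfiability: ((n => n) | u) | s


Search for a satisfying assignment over {n, s, u}.
Try n=False, s=False, u=False: the formula evaluates to True.
A satisfying assignment exists.

Satisfiable.


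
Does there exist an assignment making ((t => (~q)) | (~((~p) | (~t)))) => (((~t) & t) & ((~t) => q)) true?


Search for a satisfying assignment over {p, q, t}.
Try p=False, q=True, t=True: the formula evaluates to True.
A satisfying assignment exists.

Satisfiable.


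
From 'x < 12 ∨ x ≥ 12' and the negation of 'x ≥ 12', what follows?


Disjunctive syllogism: from (P ∨ Q) and ¬P, infer Q.
One disjunct, 'x ≥ 12', is ruled out; the other must hold.

x < 12


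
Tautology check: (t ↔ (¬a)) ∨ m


Build the truth table over {a, m, t}:
a | m | t | φ
-------------
F | F | F | F
T | F | F | T
F | T | F | T
T | T | F | T
F | F | T | T
T | F | T | F
F | T | T | T
T | T | T | T
Counterexample at row 1: with a=F, m=F, t=F, the formula is F.

No, it is not a tautology.


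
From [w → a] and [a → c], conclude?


Hypothetical syllogism: from (P → Q) and (Q → R), infer (P → R).
Chain the two implications through the shared middle term 'a'.

w → c


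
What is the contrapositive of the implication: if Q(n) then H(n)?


The contrapositive of (P → Q) is (¬Q → ¬P); it is logically equivalent to the original.
Here P = 'Q(n)' and Q = 'H(n)'.

If not (H(n)), then not (Q(n)).


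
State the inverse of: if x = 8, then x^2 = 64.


The inverse of (P → Q) is (¬P → ¬Q). It is equivalent to the converse, not to the original.
Here P = 'x = 8' and Q = 'x^2 = 64'.

If not (x = 8), then not (x^2 = 64).


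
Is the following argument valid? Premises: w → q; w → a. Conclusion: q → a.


This is (no valid rule). There exist truth assignments where the premises are all true but the conclusion is false.

Invalid.


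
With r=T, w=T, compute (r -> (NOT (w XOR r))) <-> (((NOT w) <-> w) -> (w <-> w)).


Substitute r=T, w=T:
w XOR r = T XOR T = F
NOT (w XOR r) = T
r -> (NOT (w XOR r)) = T -> T = T
NOT w = F
(NOT w) <-> w = F <-> T = F
w <-> w = T <-> T = T
((NOT w) <-> w) -> (w <-> w) = F -> T = T
(r -> (NOT (w XOR r))) <-> (((NOT w) <-> w) -> (w <-> w)) = T <-> T = T

T


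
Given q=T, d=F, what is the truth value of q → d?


Implication is false only when antecedent is true and consequent is false.
Substitute: q=T, d=F.
T → F evaluates to F.

F


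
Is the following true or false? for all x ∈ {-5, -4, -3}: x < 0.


Evaluate the predicate on each element: -5:T, -4:T, -3:T.
Every element satisfies the predicate.

T


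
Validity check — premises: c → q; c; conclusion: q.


This matches the form of modus ponens: the conclusion follows in every model of the premises.

Valid.


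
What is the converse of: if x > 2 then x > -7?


The converse of (P → Q) is (Q → P). It is not in general equivalent to the original.
Here P = 'x > 2' and Q = 'x > -7'.

If x > -7, then x > 2.


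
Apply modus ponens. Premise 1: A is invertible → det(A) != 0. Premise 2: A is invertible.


Modus ponens: from (P → Q) and P, infer Q.
P = 'A is invertible' is asserted, and P → Q holds, so Q follows.

det(A) != 0.


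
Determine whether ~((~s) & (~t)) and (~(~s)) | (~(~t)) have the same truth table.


Compare truth tables:
s | t | φ | ψ
-------------
False | False | False | False
True | False | True | True
False | True | True | True
True | True | True | True
The columns φ and ψ agree on every row.

Yes, they are logically equivalent.


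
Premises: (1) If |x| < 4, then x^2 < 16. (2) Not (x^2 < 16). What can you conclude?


Modus tollens: from (P → Q) and ¬Q, infer ¬P.
Q = 'x^2 < 16' is denied; since P → Q, P must also fail.

Not (|x| < 4).


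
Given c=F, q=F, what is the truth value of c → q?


Implication is false only when antecedent is true and consequent is false.
Substitute: c=F, q=F.
F → F evaluates to T.

T


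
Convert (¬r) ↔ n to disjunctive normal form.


Step 1: (¬r) ↔ n is true exactly when both agree: ((¬r) ∧ n) ∨ (¬(¬r) ∧ ¬n).
Step 2: Eliminate any double negations (¬¬X = X).

((¬r) ∧ n) ∨ (r ∧ (¬n))


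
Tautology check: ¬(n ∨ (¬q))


Build the truth table over {n, q}:
n | q | φ
---------
F | F | F
T | F | F
F | T | T
T | T | F
Counterexample at row 1: with n=F, q=F, the formula is F.

No, it is not a tautology.


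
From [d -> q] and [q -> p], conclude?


Hypothetical syllogism: from (P → Q) and (Q → R), infer (P → R).
Chain the two implications through the shared middle term 'q'.

d -> p


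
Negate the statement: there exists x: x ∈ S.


¬(for all x: φ) = there exists x: ¬φ, and ¬(there exists x: φ) = for all x: ¬φ.
Apply to the existential statement.

for all x: NOT(x ∈ S)


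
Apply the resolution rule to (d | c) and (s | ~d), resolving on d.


The clauses contain complementary literals d and ~d.
Resolution eliminates this pair and disjoins the remaining literals (merging duplicates).

(c | s)


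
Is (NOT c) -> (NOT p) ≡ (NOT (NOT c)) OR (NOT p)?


Compare truth tables:
c | p | φ | ψ
-------------
F | F | T | T
T | F | T | T
F | T | F | F
T | T | T | T
The columns φ and ψ agree on every row.

Yes, they are logically equivalent.


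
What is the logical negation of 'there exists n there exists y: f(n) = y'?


Negation flips each quantifier (∀↔∃) and negates the inner predicate.
¬(there exists n there exists y: φ) = for all n for all y: ¬φ.

for all n for all y: NOT(f(n) = y)


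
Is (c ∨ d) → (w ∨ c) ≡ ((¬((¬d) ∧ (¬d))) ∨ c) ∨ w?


Compare truth tables:
c | d | w | φ | ψ
-----------------
F | F | F | T | F
T | F | F | T | T
F | T | F | F | T
T | T | F | T | T
F | F | T | T | T
T | F | T | T | T
F | T | T | T | T
T | T | T | T | T
They differ at row 1 (c=F, d=F, w=F): φ=T but ψ=F.

No, they are not logically equivalent.


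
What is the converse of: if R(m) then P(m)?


The converse of (P → Q) is (Q → P). It is not in general equivalent to the original.
Here P = 'R(m)' and Q = 'P(m)'.

If P(m), then R(m).


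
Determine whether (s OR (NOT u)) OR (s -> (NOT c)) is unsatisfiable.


Truth table over {c, s, u}:
c | s | u | φ
-------------
F | F | F | T
T | F | F | T
F | T | F | T
T | T | F | T
F | F | T | T
T | F | T | T
F | T | T | T
T | T | T | T
Satisfying assignment at row 1: c=F, s=F, u=F gives T.

No, it is not a contradiction.


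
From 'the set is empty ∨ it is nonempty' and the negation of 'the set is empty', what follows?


Disjunctive syllogism: from (P ∨ Q) and ¬P, infer Q.
One disjunct, 'the set is empty', is ruled out; the other must hold.

it is nonempty


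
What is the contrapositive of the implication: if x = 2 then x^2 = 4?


The contrapositive of (P → Q) is (¬Q → ¬P); it is logically equivalent to the original.
Here P = 'x = 2' and Q = 'x^2 = 4'.

If not (x^2 = 4), then not (x = 2).


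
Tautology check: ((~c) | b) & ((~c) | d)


Build the truth table over {b, c, d}:
b | c | d | φ
-------------
False | False | False | True
True | False | False | True
False | True | False | False
True | True | False | False
False | False | True | True
True | False | True | True
False | True | True | False
True | True | True | True
Counterexample at row 3: with b=False, c=True, d=False, the formula is False.

No, it is not a tautology.


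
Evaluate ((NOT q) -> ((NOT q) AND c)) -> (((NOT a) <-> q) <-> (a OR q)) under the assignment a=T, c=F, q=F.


Substitute a=T, c=F, q=F:
NOT q = T
NOT q = T
(NOT q) AND c = T AND F = F
(NOT q) -> ((NOT q) AND c) = T -> F = F
NOT a = F
(NOT a) <-> q = F <-> F = T
a OR q = T OR F = T
((NOT a) <-> q) <-> (a OR q) = T <-> T = T
((NOT q) -> ((NOT q) AND c)) -> (((NOT a) <-> q) <-> (a OR q)) = F -> T = T

T


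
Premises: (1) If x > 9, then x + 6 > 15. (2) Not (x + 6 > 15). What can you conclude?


Modus tollens: from (P → Q) and ¬Q, infer ¬P.
Q = 'x + 6 > 15' is denied; since P → Q, P must also fail.

Not (x > 9).


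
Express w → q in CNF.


Step 1: Rewrite w → q as ¬w ∨ q.

(¬w) ∨ q


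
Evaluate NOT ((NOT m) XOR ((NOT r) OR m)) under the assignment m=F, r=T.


Substitute m=F, r=T:
NOT m = T
NOT r = F
(NOT r) OR m = F OR F = F
(NOT m) XOR ((NOT r) OR m) = T XOR F = T
NOT ((NOT m) XOR ((NOT r) OR m)) = F

F


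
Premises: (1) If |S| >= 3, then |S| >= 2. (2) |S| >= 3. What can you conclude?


Modus ponens: from (P → Q) and P, infer Q.
P = '|S| >= 3' is asserted, and P → Q holds, so Q follows.

|S| >= 2.


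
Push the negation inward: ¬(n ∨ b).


De Morgan: the negation of a disjunction is the conjunction of the negations.
Distribute ¬ across ∨, flipping it to ∧, and negate each literal.

(¬n) ∧ (¬b)


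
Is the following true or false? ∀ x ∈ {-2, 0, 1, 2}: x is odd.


Evaluate the predicate on each element: -2:F, 0:F, 1:T, 2:F.
Counterexample x = -2 fails the predicate.

F


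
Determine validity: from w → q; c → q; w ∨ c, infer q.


This matches the form of proof by cases: the conclusion follows in every model of the premises.

Valid.


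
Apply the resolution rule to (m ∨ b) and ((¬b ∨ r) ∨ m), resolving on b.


The clauses contain complementary literals b and ¬b.
Resolution eliminates this pair and disjoins the remaining literals (merging duplicates).

(m ∨ r)
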